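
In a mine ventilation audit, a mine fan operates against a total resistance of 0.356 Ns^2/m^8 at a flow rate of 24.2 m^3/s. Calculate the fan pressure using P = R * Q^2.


Compute Q^2:
Q^2 = 24.2^2 = 585.64
Compute pressure:
P = R * Q^2 = 0.356 * 585.64
= 208.4878 Pa

208.4878 Pa


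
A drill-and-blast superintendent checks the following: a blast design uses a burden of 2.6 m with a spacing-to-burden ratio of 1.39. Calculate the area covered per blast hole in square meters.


9.3964 m^2

First, find the spacing:
Spacing = burden * ratio = 2.6 * 1.39
= 3.614 m
Then, calculate the area:
Area = burden * spacing = 2.6 * 3.614
= 9.3964 m^2


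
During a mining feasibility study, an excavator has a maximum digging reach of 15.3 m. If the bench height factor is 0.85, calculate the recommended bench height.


Bench height = reach * factor
= 15.3 * 0.85
= 13.005 m

13.005 m


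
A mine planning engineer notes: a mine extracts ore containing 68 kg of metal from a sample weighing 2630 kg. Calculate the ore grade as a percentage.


2.5856%

Ore grade = (metal mass / ore mass) * 100
= (68 / 2630) * 100
= 0.02585551331 * 100
= 2.5856%


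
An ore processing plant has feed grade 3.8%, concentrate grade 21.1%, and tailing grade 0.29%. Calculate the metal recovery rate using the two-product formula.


Using the two-product formula:
R = 100 * c * (f - t) / (f * (c - t))
Numerator = 100 * 21.1 * (3.8 - 0.29)
= 100 * 21.1 * 3.51
= 7406.1
Denominator = 3.8 * (21.1 - 0.29)
= 3.8 * 20.81
= 79.078
R = 7406.1 / 79.078
= 93.6556%

93.6556%


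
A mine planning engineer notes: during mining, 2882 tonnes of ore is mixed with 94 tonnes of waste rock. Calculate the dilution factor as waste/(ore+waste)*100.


3.1586%

Total material = ore + waste
= 2882 + 94 = 2976 tonnes
Dilution = waste / total * 100
= 94 / 2976 * 100
= 0.03158602151 * 100
= 3.1586%


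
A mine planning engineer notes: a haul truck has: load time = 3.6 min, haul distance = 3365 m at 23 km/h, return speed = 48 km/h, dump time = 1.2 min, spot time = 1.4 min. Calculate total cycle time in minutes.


Convert haul speed to m/min: 23 * 1000/60 = 383.3333333 m/min
Haul time = 3365 / 383.3333333 = 8.77826087 min
Convert return speed to m/min: 48 * 1000/60 = 800 m/min
Return time = 3365 / 800 = 4.20625 min
Total cycle time:
= 3.6 + 8.77826087 + 1.2 + 4.20625 + 1.4
= 19.1845 min

19.1845 min


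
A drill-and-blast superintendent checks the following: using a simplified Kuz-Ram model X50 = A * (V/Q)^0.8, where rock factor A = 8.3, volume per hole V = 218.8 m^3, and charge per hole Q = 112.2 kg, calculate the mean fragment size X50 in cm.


14.1619 cm

Compute V/Q:
V/Q = 218.8 / 112.2 = 1.950089127
Raise to the power 0.8:
(V/Q)^0.8 = 1.950089127^0.8 = 1.706253552
Multiply by A:
X50 = 8.3 * 1.706253552
= 14.1619 cm


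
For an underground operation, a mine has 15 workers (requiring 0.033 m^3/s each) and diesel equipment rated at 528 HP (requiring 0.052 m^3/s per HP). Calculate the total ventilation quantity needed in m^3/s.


Airflow for workers:
Q_people = 15 * 0.033 = 0.495 m^3/s
Airflow for diesel equipment:
Q_diesel = 528 * 0.052 = 27.456 m^3/s
Total ventilation:
Q_total = 0.495 + 27.456
= 27.951 m^3/s

27.951 m^3/s


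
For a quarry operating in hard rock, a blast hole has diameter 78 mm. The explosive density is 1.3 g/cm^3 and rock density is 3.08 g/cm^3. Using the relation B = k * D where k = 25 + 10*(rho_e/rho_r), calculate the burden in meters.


2.2792 m

First, compute k:
rho_e / rho_r = 1.3 / 3.08 = 0.4220779221
k = 25 + 10 * 0.4220779221 = 29.22077922
Then, compute burden:
B = k * D / 1000 = 29.22077922 * 78 / 1000
= 2279.220779 / 1000
= 2.2792 m


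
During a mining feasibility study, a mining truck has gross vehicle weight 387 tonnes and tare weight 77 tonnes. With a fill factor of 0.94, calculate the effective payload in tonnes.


291.4 tonnes

Maximum payload = gross - tare
= 387 - 77 = 310 tonnes
Effective payload = max payload * fill factor
= 310 * 0.94
= 291.4 tonnes


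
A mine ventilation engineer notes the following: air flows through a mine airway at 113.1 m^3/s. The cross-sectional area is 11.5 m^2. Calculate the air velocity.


Velocity = flow rate / cross-sectional area
= 113.1 / 11.5
= 9.8348 m/s

9.8348 m/s


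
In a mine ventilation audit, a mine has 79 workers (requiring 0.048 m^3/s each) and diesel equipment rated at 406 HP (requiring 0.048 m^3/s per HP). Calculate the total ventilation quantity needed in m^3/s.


23.28 m^3/s

Airflow for workers:
Q_people = 79 * 0.048 = 3.792 m^3/s
Airflow for diesel equipment:
Q_diesel = 406 * 0.048 = 19.488 m^3/s
Total ventilation:
Q_total = 3.792 + 19.488
= 23.28 m^3/s


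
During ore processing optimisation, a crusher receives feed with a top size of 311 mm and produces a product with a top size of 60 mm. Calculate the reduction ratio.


Reduction ratio = feed size / product size
= 311 / 60
= 5.1833

5.1833


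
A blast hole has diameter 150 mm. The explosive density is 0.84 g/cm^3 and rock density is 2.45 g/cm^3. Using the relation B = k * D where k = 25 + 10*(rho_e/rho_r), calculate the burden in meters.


4.2643 m

First, compute k:
rho_e / rho_r = 0.84 / 2.45 = 0.3428571429
k = 25 + 10 * 0.3428571429 = 28.42857143
Then, compute burden:
B = k * D / 1000 = 28.42857143 * 150 / 1000
= 4264.285714 / 1000
= 4.2643 m


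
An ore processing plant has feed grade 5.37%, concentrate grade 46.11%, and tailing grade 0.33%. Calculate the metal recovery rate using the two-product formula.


Using the two-product formula:
R = 100 * c * (f - t) / (f * (c - t))
Numerator = 100 * 46.11 * (5.37 - 0.33)
= 100 * 46.11 * 5.04
= 23239.44
Denominator = 5.37 * (46.11 - 0.33)
= 5.37 * 45.78
= 245.8386
R = 23239.44 / 245.8386
= 94.5313%

94.5313%


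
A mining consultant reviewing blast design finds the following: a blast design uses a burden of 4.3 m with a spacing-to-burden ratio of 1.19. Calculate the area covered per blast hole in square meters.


First, find the spacing:
Spacing = burden * ratio = 4.3 * 1.19
= 5.117 m
Then, calculate the area:
Area = burden * spacing = 4.3 * 5.117
= 22.0031 m^2

22.0031 m^2


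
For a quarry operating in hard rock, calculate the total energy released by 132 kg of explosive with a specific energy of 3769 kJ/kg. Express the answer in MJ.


Energy = mass * specific_energy / 1000
= 132 * 3769 / 1000
= 497508 / 1000
= 497.508 MJ

497.508 MJ


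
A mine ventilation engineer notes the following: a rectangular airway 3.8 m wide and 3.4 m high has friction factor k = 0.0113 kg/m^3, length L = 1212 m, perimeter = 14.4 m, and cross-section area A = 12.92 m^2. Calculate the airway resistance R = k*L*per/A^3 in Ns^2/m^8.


Compute the numerator:
k * L * per = 0.0113 * 1212 * 14.4
= 197.21664
Compute the denominator:
A^3 = 12.92^3 = 2156.689088
Resistance:
R = 197.21664 / 2156.689088
= 0.0914 Ns^2/m^8

0.0914 Ns^2/m^8


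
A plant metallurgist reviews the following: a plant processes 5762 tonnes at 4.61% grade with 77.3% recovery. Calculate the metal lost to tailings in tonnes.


60.2976 tonnes

Total metal in feed:
= 5762 * 4.61 / 100 = 265.6282 tonnes
Metal recovered:
= 265.6282 * 77.3 / 100 = 205.3305986 tonnes
Metal lost to tailings:
= 265.6282 - 205.3305986
= 60.2976 tonnes


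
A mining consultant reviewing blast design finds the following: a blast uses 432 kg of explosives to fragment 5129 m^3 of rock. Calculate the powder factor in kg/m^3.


0.0842 kg/m^3

Powder factor = explosive mass / rock volume
= 432 / 5129
= 0.0842 kg/m^3


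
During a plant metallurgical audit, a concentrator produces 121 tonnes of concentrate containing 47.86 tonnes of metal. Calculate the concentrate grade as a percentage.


Grade = (metal in concentrate / concentrate mass) * 100
= (47.86 / 121) * 100
= 0.3955371901 * 100
= 39.5537%

39.5537%


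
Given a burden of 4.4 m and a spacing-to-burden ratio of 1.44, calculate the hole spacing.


Spacing = burden * ratio
= 4.4 * 1.44
= 6.336 m

6.336 m


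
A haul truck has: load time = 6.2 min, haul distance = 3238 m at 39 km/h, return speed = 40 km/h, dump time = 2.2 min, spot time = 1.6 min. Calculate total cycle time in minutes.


Convert haul speed to m/min: 39 * 1000/60 = 650 m/min
Haul time = 3238 / 650 = 4.981538462 min
Convert return speed to m/min: 40 * 1000/60 = 666.6666667 m/min
Return time = 3238 / 666.6666667 = 4.857 min
Total cycle time:
= 6.2 + 4.981538462 + 2.2 + 4.857 + 1.6
= 19.8385 min

19.8385 min


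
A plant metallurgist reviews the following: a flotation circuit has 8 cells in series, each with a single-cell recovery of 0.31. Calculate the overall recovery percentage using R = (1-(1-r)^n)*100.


94.862%

Complement of single-cell recovery:
1 - r = 1 - 0.31 = 0.69
Raise to power n:
(1 - r)^8 = 0.69^8 = 0.05137983744
Overall recovery:
R = (1 - 0.05137983744) * 100
= 94.862%


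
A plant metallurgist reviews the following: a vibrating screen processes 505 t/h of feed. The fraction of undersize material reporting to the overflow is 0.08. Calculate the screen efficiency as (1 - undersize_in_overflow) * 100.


92.0%

Screen efficiency = (1 - fraction of undersize in overflow) * 100
= (1 - 0.08) * 100
= 0.92 * 100
= 92.0%


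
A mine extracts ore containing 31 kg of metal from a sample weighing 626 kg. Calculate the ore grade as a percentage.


4.9521%

Ore grade = (metal mass / ore mass) * 100
= (31 / 626) * 100
= 0.04952076677 * 100
= 4.9521%


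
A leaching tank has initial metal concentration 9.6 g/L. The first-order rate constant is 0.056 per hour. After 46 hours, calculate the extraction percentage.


Compute the exponent:
-k * t = -0.056 * 46 = -2.576
Remaining concentration:
C = 9.6 * exp(-2.576)
= 9.6 * 0.07607770704
= 0.7303459876 g/L
Extracted = 9.6 - 0.7303459876 = 8.869654012 g/L
Extraction % = 8.869654012 / 9.6 * 100
= 92.3922%

92.3922%


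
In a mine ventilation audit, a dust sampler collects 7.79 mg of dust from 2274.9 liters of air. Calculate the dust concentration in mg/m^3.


Convert liters to m^3: 1 m^3 = 1000 L
Concentration = mass / volume * 1000
= 7.79 / 2274.9 * 1000
= 0.003424326344 * 1000
= 3.4243 mg/m^3

3.4243 mg/m^3


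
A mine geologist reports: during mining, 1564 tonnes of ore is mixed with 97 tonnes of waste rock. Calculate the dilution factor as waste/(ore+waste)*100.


Total material = ore + waste
= 1564 + 97 = 1661 tonnes
Dilution = waste / total * 100
= 97 / 1661 * 100
= 0.05839855509 * 100
= 5.8399%

5.8399%


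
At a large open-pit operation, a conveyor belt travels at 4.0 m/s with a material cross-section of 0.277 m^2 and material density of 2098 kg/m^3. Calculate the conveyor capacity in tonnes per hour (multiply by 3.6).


Volumetric flow = speed * area
= 4.0 * 0.277 = 1.108 m^3/s
Mass flow = volumetric * density
= 1.108 * 2098 = 2324.584 kg/s
Convert to t/h: multiply by 3.6
Capacity = 2324.584 * 3.6
= 8368.5024 t/h

8368.5024 t/h


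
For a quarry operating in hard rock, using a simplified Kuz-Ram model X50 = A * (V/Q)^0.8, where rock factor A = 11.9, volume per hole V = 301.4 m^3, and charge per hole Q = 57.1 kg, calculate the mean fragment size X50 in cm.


45.0353 cm

Compute V/Q:
V/Q = 301.4 / 57.1 = 5.278458844
Raise to the power 0.8:
(V/Q)^0.8 = 5.278458844^0.8 = 3.78447562
Multiply by A:
X50 = 11.9 * 3.78447562
= 45.0353 cm


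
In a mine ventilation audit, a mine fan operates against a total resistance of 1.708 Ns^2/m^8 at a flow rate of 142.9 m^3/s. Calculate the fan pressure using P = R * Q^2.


34878.0603 Pa

Compute Q^2:
Q^2 = 142.9^2 = 20420.41
Compute pressure:
P = R * Q^2 = 1.708 * 20420.41
= 34878.0603 Pa


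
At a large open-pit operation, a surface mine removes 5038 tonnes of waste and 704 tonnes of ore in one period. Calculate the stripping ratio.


7.1563

Stripping ratio = waste tonnage / ore tonnage
= 5038 / 704
= 7.1563


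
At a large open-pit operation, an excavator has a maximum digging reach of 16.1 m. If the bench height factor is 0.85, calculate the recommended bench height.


13.685 m

Bench height = reach * factor
= 16.1 * 0.85
= 13.685 m


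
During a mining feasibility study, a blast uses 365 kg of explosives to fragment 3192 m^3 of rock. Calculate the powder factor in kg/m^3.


Powder factor = explosive mass / rock volume
= 365 / 3192
= 0.1143 kg/m^3

0.1143 kg/m^3


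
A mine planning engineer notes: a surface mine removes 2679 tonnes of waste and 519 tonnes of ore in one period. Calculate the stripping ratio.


5.1618

Stripping ratio = waste tonnage / ore tonnage
= 2679 / 519
= 5.1618


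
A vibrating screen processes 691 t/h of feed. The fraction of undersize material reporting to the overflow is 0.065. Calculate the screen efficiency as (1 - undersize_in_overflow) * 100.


Screen efficiency = (1 - fraction of undersize in overflow) * 100
= (1 - 0.065) * 100
= 0.935 * 100
= 93.5%

93.5%


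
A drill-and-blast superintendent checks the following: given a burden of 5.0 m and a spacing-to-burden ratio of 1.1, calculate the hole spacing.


5.5 m

Spacing = burden * ratio
= 5.0 * 1.1
= 5.5 m


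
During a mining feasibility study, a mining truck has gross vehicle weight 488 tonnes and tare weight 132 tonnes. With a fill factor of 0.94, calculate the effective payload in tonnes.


334.64 tonnes

Maximum payload = gross - tare
= 488 - 132 = 356 tonnes
Effective payload = max payload * fill factor
= 356 * 0.94
= 334.64 tonnes


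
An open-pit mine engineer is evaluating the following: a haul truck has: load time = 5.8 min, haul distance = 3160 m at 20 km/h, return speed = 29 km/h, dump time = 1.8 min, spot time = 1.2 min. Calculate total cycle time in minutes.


24.8179 min

Convert haul speed to m/min: 20 * 1000/60 = 333.3333333 m/min
Haul time = 3160 / 333.3333333 = 9.48 min
Convert return speed to m/min: 29 * 1000/60 = 483.3333333 m/min
Return time = 3160 / 483.3333333 = 6.537931034 min
Total cycle time:
= 5.8 + 9.48 + 1.8 + 6.537931034 + 1.2
= 24.8179 min


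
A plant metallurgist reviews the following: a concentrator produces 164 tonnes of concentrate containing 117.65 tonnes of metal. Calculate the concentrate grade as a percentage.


Grade = (metal in concentrate / concentrate mass) * 100
= (117.65 / 164) * 100
= 0.7173780488 * 100
= 71.7378%

71.7378%


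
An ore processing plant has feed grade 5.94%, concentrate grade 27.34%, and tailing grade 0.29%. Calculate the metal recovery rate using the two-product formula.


Using the two-product formula:
R = 100 * c * (f - t) / (f * (c - t))
Numerator = 100 * 27.34 * (5.94 - 0.29)
= 100 * 27.34 * 5.65
= 15447.1
Denominator = 5.94 * (27.34 - 0.29)
= 5.94 * 27.05
= 160.677
R = 15447.1 / 160.677
= 96.1376%

96.1376%


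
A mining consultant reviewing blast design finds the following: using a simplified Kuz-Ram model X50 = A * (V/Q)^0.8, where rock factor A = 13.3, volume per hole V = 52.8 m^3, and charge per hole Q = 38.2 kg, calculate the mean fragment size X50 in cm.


17.2309 cm

Compute V/Q:
V/Q = 52.8 / 38.2 = 1.382198953
Raise to the power 0.8:
(V/Q)^0.8 = 1.382198953^0.8 = 1.295556769
Multiply by A:
X50 = 13.3 * 1.295556769
= 17.2309 cm


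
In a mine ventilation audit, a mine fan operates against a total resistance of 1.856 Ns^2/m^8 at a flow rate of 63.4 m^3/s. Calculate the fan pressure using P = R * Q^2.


Compute Q^2:
Q^2 = 63.4^2 = 4019.56
Compute pressure:
P = R * Q^2 = 1.856 * 4019.56
= 7460.3034 Pa

7460.3034 Pa


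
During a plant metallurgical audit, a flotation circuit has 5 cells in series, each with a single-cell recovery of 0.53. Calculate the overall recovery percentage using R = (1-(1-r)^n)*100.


97.7065%

Complement of single-cell recovery:
1 - r = 1 - 0.53 = 0.47
Raise to power n:
(1 - r)^5 = 0.47^5 = 0.0229345007
Overall recovery:
R = (1 - 0.0229345007) * 100
= 97.7065%


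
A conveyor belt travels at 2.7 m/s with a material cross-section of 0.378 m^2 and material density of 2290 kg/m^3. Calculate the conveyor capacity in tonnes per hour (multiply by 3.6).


8413.8264 t/h

Volumetric flow = speed * area
= 2.7 * 0.378 = 1.0206 m^3/s
Mass flow = volumetric * density
= 1.0206 * 2290 = 2337.174 kg/s
Convert to t/h: multiply by 3.6
Capacity = 2337.174 * 3.6
= 8413.8264 t/h


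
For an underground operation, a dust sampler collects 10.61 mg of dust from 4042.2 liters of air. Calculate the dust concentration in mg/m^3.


2.6248 mg/m^3

Convert liters to m^3: 1 m^3 = 1000 L
Concentration = mass / volume * 1000
= 10.61 / 4042.2 * 1000
= 0.002624808273 * 1000
= 2.6248 mg/m^3


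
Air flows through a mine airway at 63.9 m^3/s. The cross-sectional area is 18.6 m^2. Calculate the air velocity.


3.4355 m/s

Velocity = flow rate / cross-sectional area
= 63.9 / 18.6
= 3.4355 m/s


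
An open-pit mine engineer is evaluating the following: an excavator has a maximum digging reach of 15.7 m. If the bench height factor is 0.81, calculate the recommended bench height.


Bench height = reach * factor
= 15.7 * 0.81
= 12.717 m

12.717 m


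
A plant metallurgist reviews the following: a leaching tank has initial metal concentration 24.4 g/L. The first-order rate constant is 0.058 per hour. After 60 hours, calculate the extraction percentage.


96.9193%

Compute the exponent:
-k * t = -0.058 * 60 = -3.48
Remaining concentration:
C = 24.4 * exp(-3.48)
= 24.4 * 0.03080741103
= 0.7517008292 g/L
Extracted = 24.4 - 0.7517008292 = 23.64829917 g/L
Extraction % = 23.64829917 / 24.4 * 100
= 96.9193%


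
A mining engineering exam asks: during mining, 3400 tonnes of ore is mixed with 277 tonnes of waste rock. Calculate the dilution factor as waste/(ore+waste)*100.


7.5333%

Total material = ore + waste
= 3400 + 277 = 3677 tonnes
Dilution = waste / total * 100
= 277 / 3677 * 100
= 0.07533315203 * 100
= 7.5333%


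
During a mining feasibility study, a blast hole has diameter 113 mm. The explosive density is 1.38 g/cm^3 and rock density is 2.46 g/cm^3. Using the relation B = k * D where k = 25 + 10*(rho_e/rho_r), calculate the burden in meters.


3.4589 m

First, compute k:
rho_e / rho_r = 1.38 / 2.46 = 0.5609756098
k = 25 + 10 * 0.5609756098 = 30.6097561
Then, compute burden:
B = k * D / 1000 = 30.6097561 * 113 / 1000
= 3458.902439 / 1000
= 3.4589 m


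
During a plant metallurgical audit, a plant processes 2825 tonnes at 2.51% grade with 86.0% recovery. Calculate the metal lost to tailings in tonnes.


Total metal in feed:
= 2825 * 2.51 / 100 = 70.9075 tonnes
Metal recovered:
= 70.9075 * 86.0 / 100 = 60.98045 tonnes
Metal lost to tailings:
= 70.9075 - 60.98045
= 9.9271 tonnes

9.9271 tonnes


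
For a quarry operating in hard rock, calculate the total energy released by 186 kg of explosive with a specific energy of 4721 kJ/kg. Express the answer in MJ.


878.106 MJ

Energy = mass * specific_energy / 1000
= 186 * 4721 / 1000
= 878106 / 1000
= 878.106 MJ


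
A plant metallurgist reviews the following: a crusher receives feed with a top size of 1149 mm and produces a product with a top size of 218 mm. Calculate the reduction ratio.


Reduction ratio = feed size / product size
= 1149 / 218
= 5.2706

5.2706


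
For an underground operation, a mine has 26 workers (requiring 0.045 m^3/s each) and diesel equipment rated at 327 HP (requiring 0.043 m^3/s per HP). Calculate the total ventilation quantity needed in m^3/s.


15.231 m^3/s

Airflow for workers:
Q_people = 26 * 0.045 = 1.17 m^3/s
Airflow for diesel equipment:
Q_diesel = 327 * 0.043 = 14.061 m^3/s
Total ventilation:
Q_total = 1.17 + 14.061
= 15.231 m^3/s


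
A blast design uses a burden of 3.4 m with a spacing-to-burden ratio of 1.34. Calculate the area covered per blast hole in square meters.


15.4904 m^2

First, find the spacing:
Spacing = burden * ratio = 3.4 * 1.34
= 4.556 m
Then, calculate the area:
Area = burden * spacing = 3.4 * 4.556
= 15.4904 m^2


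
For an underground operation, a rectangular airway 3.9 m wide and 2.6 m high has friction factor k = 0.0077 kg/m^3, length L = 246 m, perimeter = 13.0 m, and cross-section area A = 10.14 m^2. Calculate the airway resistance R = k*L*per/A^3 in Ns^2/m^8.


0.0236 Ns^2/m^8

Compute the numerator:
k * L * per = 0.0077 * 246 * 13.0
= 24.6246
Compute the denominator:
A^3 = 10.14^3 = 1042.590744
Resistance:
R = 24.6246 / 1042.590744
= 0.0236 Ns^2/m^8


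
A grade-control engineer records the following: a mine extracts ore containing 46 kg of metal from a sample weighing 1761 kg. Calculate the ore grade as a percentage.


2.6122%

Ore grade = (metal mass / ore mass) * 100
= (46 / 1761) * 100
= 0.02612152186 * 100
= 2.6122%


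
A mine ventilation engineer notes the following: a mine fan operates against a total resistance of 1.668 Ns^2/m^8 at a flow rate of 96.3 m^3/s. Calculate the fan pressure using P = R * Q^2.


Compute Q^2:
Q^2 = 96.3^2 = 9273.69
Compute pressure:
P = R * Q^2 = 1.668 * 9273.69
= 15468.5149 Pa

15468.5149 Pa


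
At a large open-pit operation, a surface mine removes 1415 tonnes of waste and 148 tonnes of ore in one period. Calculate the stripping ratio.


Stripping ratio = waste tonnage / ore tonnage
= 1415 / 148
= 9.5608

9.5608


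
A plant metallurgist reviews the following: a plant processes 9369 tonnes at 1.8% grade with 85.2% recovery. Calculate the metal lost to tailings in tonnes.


Total metal in feed:
= 9369 * 1.8 / 100 = 168.642 tonnes
Metal recovered:
= 168.642 * 85.2 / 100 = 143.682984 tonnes
Metal lost to tailings:
= 168.642 - 143.682984
= 24.959 tonnes

24.959 tonnes


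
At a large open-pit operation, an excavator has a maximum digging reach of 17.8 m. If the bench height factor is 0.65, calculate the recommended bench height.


Bench height = reach * factor
= 17.8 * 0.65
= 11.57 m

11.57 m


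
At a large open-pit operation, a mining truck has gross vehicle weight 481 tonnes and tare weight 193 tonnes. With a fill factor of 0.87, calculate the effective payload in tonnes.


250.56 tonnes

Maximum payload = gross - tare
= 481 - 193 = 288 tonnes
Effective payload = max payload * fill factor
= 288 * 0.87
= 250.56 tonnes


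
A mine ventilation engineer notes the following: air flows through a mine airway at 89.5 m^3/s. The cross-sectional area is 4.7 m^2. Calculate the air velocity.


19.0426 m/s

Velocity = flow rate / cross-sectional area
= 89.5 / 4.7
= 19.0426 m/s


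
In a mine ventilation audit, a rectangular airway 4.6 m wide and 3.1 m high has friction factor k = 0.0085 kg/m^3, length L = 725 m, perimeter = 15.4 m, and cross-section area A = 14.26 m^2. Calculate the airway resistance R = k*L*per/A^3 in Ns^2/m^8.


0.0327 Ns^2/m^8

Compute the numerator:
k * L * per = 0.0085 * 725 * 15.4
= 94.9025
Compute the denominator:
A^3 = 14.26^3 = 2899.736776
Resistance:
R = 94.9025 / 2899.736776
= 0.0327 Ns^2/m^8


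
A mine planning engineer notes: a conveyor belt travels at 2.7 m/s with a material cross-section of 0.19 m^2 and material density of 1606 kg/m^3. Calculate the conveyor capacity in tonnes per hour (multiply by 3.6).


2965.9608 t/h

Volumetric flow = speed * area
= 2.7 * 0.19 = 0.513 m^3/s
Mass flow = volumetric * density
= 0.513 * 1606 = 823.878 kg/s
Convert to t/h: multiply by 3.6
Capacity = 823.878 * 3.6
= 2965.9608 t/h


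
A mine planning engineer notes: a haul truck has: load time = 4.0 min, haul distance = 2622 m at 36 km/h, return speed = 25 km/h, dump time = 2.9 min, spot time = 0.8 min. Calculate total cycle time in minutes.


18.3628 min

Convert haul speed to m/min: 36 * 1000/60 = 600 m/min
Haul time = 2622 / 600 = 4.37 min
Convert return speed to m/min: 25 * 1000/60 = 416.6666667 m/min
Return time = 2622 / 416.6666667 = 6.2928 min
Total cycle time:
= 4.0 + 4.37 + 2.9 + 6.2928 + 0.8
= 18.3628 min


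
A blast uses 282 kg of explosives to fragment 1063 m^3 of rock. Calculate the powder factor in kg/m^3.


Powder factor = explosive mass / rock volume
= 282 / 1063
= 0.2653 kg/m^3

0.2653 kg/m^3


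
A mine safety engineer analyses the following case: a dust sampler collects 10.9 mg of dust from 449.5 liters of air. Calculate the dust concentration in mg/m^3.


24.2492 mg/m^3

Convert liters to m^3: 1 m^3 = 1000 L
Concentration = mass / volume * 1000
= 10.9 / 449.5 * 1000
= 0.02424916574 * 1000
= 24.2492 mg/m^3


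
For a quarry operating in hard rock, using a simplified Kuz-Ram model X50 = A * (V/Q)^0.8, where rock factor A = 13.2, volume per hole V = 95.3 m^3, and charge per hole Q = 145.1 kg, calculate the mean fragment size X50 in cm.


Compute V/Q:
V/Q = 95.3 / 145.1 = 0.6567884218
Raise to the power 0.8:
(V/Q)^0.8 = 0.6567884218^0.8 = 0.714398264
Multiply by A:
X50 = 13.2 * 0.714398264
= 9.4301 cm

9.4301 cm


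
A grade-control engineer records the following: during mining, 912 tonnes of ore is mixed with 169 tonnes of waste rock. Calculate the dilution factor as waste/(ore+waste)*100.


15.6337%

Total material = ore + waste
= 912 + 169 = 1081 tonnes
Dilution = waste / total * 100
= 169 / 1081 * 100
= 0.1563367253 * 100
= 15.6337%


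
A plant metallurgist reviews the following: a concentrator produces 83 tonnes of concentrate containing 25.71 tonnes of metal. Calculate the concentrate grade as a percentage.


Grade = (metal in concentrate / concentrate mass) * 100
= (25.71 / 83) * 100
= 0.3097590361 * 100
= 30.9759%

30.9759%


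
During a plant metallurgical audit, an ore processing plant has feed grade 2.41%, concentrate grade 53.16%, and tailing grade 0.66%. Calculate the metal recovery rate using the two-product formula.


Using the two-product formula:
R = 100 * c * (f - t) / (f * (c - t))
Numerator = 100 * 53.16 * (2.41 - 0.66)
= 100 * 53.16 * 1.75
= 9303.0
Denominator = 2.41 * (53.16 - 0.66)
= 2.41 * 52.5
= 126.525
R = 9303.0 / 126.525
= 73.527%

73.527%


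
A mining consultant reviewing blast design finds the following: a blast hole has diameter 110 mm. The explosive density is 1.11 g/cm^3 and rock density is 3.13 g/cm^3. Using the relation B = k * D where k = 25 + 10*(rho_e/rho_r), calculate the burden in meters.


3.1401 m

First, compute k:
rho_e / rho_r = 1.11 / 3.13 = 0.3546325879
k = 25 + 10 * 0.3546325879 = 28.54632588
Then, compute burden:
B = k * D / 1000 = 28.54632588 * 110 / 1000
= 3140.095847 / 1000
= 3.1401 m


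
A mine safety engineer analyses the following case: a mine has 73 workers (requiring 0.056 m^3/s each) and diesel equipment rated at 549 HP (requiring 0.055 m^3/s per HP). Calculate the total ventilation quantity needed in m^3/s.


Airflow for workers:
Q_people = 73 * 0.056 = 4.088 m^3/s
Airflow for diesel equipment:
Q_diesel = 549 * 0.055 = 30.195 m^3/s
Total ventilation:
Q_total = 4.088 + 30.195
= 34.283 m^3/s

34.283 m^3/s


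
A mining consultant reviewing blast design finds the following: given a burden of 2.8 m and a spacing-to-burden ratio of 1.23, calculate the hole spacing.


Spacing = burden * ratio
= 2.8 * 1.23
= 3.444 m

3.444 m


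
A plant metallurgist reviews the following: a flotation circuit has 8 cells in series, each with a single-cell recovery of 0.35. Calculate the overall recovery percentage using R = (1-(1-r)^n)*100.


Complement of single-cell recovery:
1 - r = 1 - 0.35 = 0.65
Raise to power n:
(1 - r)^8 = 0.65^8 = 0.03186448129
Overall recovery:
R = (1 - 0.03186448129) * 100
= 96.8136%

96.8136%


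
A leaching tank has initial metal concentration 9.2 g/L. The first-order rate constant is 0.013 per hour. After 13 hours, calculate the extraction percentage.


Compute the exponent:
-k * t = -0.013 * 13 = -0.169
Remaining concentration:
C = 9.2 * exp(-0.169)
= 9.2 * 0.8445089034
= 7.769481911 g/L
Extracted = 9.2 - 7.769481911 = 1.430518089 g/L
Extraction % = 1.430518089 / 9.2 * 100
= 15.5491%

15.5491%


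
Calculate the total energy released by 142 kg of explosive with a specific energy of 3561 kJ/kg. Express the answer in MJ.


Energy = mass * specific_energy / 1000
= 142 * 3561 / 1000
= 505662 / 1000
= 505.662 MJ

505.662 MJ


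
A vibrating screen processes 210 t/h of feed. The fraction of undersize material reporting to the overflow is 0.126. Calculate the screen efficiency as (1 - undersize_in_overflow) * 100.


87.4%

Screen efficiency = (1 - fraction of undersize in overflow) * 100
= (1 - 0.126) * 100
= 0.874 * 100
= 87.4%


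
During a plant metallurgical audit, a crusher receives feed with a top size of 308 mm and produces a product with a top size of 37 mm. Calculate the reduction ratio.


8.3243

Reduction ratio = feed size / product size
= 308 / 37
= 8.3243


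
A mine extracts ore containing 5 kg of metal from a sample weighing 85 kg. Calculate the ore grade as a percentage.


5.8824%

Ore grade = (metal mass / ore mass) * 100
= (5 / 85) * 100
= 0.05882352941 * 100
= 5.8824%


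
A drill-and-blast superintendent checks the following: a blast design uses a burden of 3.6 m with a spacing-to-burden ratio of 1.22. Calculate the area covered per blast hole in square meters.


First, find the spacing:
Spacing = burden * ratio = 3.6 * 1.22
= 4.392 m
Then, calculate the area:
Area = burden * spacing = 3.6 * 4.392
= 15.8112 m^2

15.8112 m^2


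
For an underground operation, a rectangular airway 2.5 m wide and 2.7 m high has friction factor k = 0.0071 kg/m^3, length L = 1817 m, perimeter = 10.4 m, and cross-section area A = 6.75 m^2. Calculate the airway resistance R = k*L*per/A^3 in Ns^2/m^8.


0.4362 Ns^2/m^8

Compute the numerator:
k * L * per = 0.0071 * 1817 * 10.4
= 134.16728
Compute the denominator:
A^3 = 6.75^3 = 307.546875
Resistance:
R = 134.16728 / 307.546875
= 0.4362 Ns^2/m^8


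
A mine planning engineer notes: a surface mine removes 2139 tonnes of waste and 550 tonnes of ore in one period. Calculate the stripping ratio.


Stripping ratio = waste tonnage / ore tonnage
= 2139 / 550
= 3.8891

3.8891


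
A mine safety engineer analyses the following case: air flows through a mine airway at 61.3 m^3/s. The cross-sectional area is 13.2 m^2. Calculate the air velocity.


Velocity = flow rate / cross-sectional area
= 61.3 / 13.2
= 4.6439 m/s

4.6439 m/s


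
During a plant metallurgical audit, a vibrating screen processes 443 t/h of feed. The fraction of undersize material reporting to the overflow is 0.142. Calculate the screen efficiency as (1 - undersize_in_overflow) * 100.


85.8%

Screen efficiency = (1 - fraction of undersize in overflow) * 100
= (1 - 0.142) * 100
= 0.858 * 100
= 85.8%


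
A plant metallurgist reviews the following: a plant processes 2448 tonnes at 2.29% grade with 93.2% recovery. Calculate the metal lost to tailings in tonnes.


Total metal in feed:
= 2448 * 2.29 / 100 = 56.0592 tonnes
Metal recovered:
= 56.0592 * 93.2 / 100 = 52.2471744 tonnes
Metal lost to tailings:
= 56.0592 - 52.2471744
= 3.812 tonnes

3.812 tonnes


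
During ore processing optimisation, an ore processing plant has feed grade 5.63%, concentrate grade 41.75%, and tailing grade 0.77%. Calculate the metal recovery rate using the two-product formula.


Using the two-product formula:
R = 100 * c * (f - t) / (f * (c - t))
Numerator = 100 * 41.75 * (5.63 - 0.77)
= 100 * 41.75 * 4.86
= 20290.5
Denominator = 5.63 * (41.75 - 0.77)
= 5.63 * 40.98
= 230.7174
R = 20290.5 / 230.7174
= 87.9453%

87.9453%


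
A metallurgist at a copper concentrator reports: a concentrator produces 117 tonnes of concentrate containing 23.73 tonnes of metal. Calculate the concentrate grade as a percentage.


Grade = (metal in concentrate / concentrate mass) * 100
= (23.73 / 117) * 100
= 0.2028205128 * 100
= 20.2821%

20.2821%


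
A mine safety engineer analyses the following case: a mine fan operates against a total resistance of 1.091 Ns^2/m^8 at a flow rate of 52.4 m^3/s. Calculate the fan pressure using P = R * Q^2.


2995.6242 Pa

Compute Q^2:
Q^2 = 52.4^2 = 2745.76
Compute pressure:
P = R * Q^2 = 1.091 * 2745.76
= 2995.6242 Pa


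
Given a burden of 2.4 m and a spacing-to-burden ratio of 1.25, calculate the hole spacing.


3.0 m

Spacing = burden * ratio
= 2.4 * 1.25
= 3.0 m


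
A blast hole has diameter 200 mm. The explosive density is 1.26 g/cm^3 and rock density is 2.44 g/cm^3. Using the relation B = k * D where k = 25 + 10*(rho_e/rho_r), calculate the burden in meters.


6.0328 m

First, compute k:
rho_e / rho_r = 1.26 / 2.44 = 0.5163934426
k = 25 + 10 * 0.5163934426 = 30.16393443
Then, compute burden:
B = k * D / 1000 = 30.16393443 * 200 / 1000
= 6032.786885 / 1000
= 6.0328 m


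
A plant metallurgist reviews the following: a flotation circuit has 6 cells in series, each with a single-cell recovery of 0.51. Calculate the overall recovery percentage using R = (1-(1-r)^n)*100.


98.6159%

Complement of single-cell recovery:
1 - r = 1 - 0.51 = 0.49
Raise to power n:
(1 - r)^6 = 0.49^6 = 0.0138412872
Overall recovery:
R = (1 - 0.0138412872) * 100
= 98.6159%


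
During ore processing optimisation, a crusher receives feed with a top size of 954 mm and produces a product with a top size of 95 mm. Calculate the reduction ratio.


10.0421

Reduction ratio = feed size / product size
= 954 / 95
= 10.0421


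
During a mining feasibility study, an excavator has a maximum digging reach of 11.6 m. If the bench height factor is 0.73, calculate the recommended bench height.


8.468 m

Bench height = reach * factor
= 11.6 * 0.73
= 8.468 m


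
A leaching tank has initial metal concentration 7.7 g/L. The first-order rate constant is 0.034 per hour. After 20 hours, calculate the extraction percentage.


49.3383%

Compute the exponent:
-k * t = -0.034 * 20 = -0.68
Remaining concentration:
C = 7.7 * exp(-0.68)
= 7.7 * 0.5066169924
= 3.900950841 g/L
Extracted = 7.7 - 3.900950841 = 3.799049159 g/L
Extraction % = 3.799049159 / 7.7 * 100
= 49.3383%


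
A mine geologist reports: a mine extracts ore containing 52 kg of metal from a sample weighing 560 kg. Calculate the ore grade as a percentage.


Ore grade = (metal mass / ore mass) * 100
= (52 / 560) * 100
= 0.09285714286 * 100
= 9.2857%

9.2857%


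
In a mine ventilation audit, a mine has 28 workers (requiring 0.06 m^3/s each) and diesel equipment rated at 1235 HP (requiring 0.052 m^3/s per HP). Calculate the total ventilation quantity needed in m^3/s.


Airflow for workers:
Q_people = 28 * 0.06 = 1.68 m^3/s
Airflow for diesel equipment:
Q_diesel = 1235 * 0.052 = 64.22 m^3/s
Total ventilation:
Q_total = 1.68 + 64.22
= 65.9 m^3/s

65.9 m^3/s


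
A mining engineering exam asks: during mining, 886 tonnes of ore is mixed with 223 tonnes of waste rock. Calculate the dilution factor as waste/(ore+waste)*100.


Total material = ore + waste
= 886 + 223 = 1109 tonnes
Dilution = waste / total * 100
= 223 / 1109 * 100
= 0.2010820559 * 100
= 20.1082%

20.1082%


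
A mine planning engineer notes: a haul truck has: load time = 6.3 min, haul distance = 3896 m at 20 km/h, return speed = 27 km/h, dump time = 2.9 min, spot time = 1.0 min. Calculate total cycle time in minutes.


Convert haul speed to m/min: 20 * 1000/60 = 333.3333333 m/min
Haul time = 3896 / 333.3333333 = 11.688 min
Convert return speed to m/min: 27 * 1000/60 = 450 m/min
Return time = 3896 / 450 = 8.657777778 min
Total cycle time:
= 6.3 + 11.688 + 2.9 + 8.657777778 + 1.0
= 30.5458 min

30.5458 min


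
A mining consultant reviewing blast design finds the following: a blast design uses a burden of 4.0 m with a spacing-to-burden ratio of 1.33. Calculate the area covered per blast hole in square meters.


First, find the spacing:
Spacing = burden * ratio = 4.0 * 1.33
= 5.32 m
Then, calculate the area:
Area = burden * spacing = 4.0 * 5.32
= 21.28 m^2

21.28 m^2


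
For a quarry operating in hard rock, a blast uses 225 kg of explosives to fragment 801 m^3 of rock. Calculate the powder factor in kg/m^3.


Powder factor = explosive mass / rock volume
= 225 / 801
= 0.2809 kg/m^3

0.2809 kg/m^3


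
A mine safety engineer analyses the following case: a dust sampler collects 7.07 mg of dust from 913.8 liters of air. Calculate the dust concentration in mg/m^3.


7.7369 mg/m^3

Convert liters to m^3: 1 m^3 = 1000 L
Concentration = mass / volume * 1000
= 7.07 / 913.8 * 1000
= 0.00773692274 * 1000
= 7.7369 mg/m^3


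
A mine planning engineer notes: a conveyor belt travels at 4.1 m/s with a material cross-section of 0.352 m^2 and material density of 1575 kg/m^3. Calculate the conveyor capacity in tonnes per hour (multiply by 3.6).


Volumetric flow = speed * area
= 4.1 * 0.352 = 1.4432 m^3/s
Mass flow = volumetric * density
= 1.4432 * 1575 = 2273.04 kg/s
Convert to t/h: multiply by 3.6
Capacity = 2273.04 * 3.6
= 8182.944 t/h

8182.944 t/h


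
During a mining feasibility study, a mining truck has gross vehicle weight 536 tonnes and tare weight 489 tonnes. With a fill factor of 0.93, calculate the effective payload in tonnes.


43.71 tonnes

Maximum payload = gross - tare
= 536 - 489 = 47 tonnes
Effective payload = max payload * fill factor
= 47 * 0.93
= 43.71 tonnes


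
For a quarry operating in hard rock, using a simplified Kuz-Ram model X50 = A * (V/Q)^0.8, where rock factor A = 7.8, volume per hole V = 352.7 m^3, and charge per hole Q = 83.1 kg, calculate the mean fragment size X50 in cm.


24.7935 cm

Compute V/Q:
V/Q = 352.7 / 83.1 = 4.244283995
Raise to the power 0.8:
(V/Q)^0.8 = 4.244283995^0.8 = 3.178656135
Multiply by A:
X50 = 7.8 * 3.178656135
= 24.7935 cm


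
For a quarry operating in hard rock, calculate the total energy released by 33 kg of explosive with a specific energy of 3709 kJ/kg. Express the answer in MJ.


122.397 MJ

Energy = mass * specific_energy / 1000
= 33 * 3709 / 1000
= 122397 / 1000
= 122.397 MJ


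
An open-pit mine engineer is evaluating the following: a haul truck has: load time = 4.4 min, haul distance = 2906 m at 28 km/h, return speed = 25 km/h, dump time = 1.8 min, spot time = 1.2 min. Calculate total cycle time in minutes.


20.6015 min

Convert haul speed to m/min: 28 * 1000/60 = 466.6666667 m/min
Haul time = 2906 / 466.6666667 = 6.227142857 min
Convert return speed to m/min: 25 * 1000/60 = 416.6666667 m/min
Return time = 2906 / 416.6666667 = 6.9744 min
Total cycle time:
= 4.4 + 6.227142857 + 1.8 + 6.9744 + 1.2
= 20.6015 min


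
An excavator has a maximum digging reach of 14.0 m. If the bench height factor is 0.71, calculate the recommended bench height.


9.94 m

Bench height = reach * factor
= 14.0 * 0.71
= 9.94 m


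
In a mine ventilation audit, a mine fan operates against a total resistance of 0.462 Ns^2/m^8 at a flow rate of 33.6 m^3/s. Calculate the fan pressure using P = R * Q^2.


Compute Q^2:
Q^2 = 33.6^2 = 1128.96
Compute pressure:
P = R * Q^2 = 0.462 * 1128.96
= 521.5795 Pa

521.5795 Pa


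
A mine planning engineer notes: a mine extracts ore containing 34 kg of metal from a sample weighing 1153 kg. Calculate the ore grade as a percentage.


Ore grade = (metal mass / ore mass) * 100
= (34 / 1153) * 100
= 0.02948829141 * 100
= 2.9488%

2.9488%


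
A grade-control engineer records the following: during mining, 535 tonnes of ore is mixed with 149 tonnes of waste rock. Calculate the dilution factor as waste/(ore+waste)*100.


21.7836%

Total material = ore + waste
= 535 + 149 = 684 tonnes
Dilution = waste / total * 100
= 149 / 684 * 100
= 0.2178362573 * 100
= 21.7836%


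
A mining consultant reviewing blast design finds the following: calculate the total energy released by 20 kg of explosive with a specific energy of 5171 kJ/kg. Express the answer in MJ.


Energy = mass * specific_energy / 1000
= 20 * 5171 / 1000
= 103420 / 1000
= 103.42 MJ

103.42 MJ


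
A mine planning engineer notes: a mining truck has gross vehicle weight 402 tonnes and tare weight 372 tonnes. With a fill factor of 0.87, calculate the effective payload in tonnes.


26.1 tonnes

Maximum payload = gross - tare
= 402 - 372 = 30 tonnes
Effective payload = max payload * fill factor
= 30 * 0.87
= 26.1 tonnes


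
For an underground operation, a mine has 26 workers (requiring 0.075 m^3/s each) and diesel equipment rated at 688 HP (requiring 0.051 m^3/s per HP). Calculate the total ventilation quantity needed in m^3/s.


Airflow for workers:
Q_people = 26 * 0.075 = 1.95 m^3/s
Airflow for diesel equipment:
Q_diesel = 688 * 0.051 = 35.088 m^3/s
Total ventilation:
Q_total = 1.95 + 35.088
= 37.038 m^3/s

37.038 m^3/s
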